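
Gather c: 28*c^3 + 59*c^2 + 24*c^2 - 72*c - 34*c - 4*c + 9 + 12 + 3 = 28*c^3 + 83*c^2 - 110*c + 24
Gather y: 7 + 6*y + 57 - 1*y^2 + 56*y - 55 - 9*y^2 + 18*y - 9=-10*y^2 + 80*y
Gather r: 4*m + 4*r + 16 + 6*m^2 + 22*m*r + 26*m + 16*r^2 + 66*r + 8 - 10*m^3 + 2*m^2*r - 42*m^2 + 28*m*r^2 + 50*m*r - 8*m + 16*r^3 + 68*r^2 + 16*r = -10*m^3 - 36*m^2 + 22*m + 16*r^3 + r^2*(28*m + 84) + r*(2*m^2 + 72*m + 86) + 24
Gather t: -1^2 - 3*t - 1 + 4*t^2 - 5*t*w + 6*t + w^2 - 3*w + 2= 4*t^2 + t*(3 - 5*w) + w^2 - 3*w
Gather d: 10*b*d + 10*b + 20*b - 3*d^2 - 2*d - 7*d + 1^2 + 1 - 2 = 30*b - 3*d^2 + d*(10*b - 9)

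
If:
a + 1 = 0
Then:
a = -1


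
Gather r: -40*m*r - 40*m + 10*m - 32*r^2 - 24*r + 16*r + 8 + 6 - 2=-30*m - 32*r^2 + r*(-40*m - 8) + 12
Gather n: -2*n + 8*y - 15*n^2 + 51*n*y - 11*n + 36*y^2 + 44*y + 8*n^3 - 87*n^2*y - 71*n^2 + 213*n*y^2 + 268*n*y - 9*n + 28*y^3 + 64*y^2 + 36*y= 8*n^3 + n^2*(-87*y - 86) + n*(213*y^2 + 319*y - 22) + 28*y^3 + 100*y^2 + 88*y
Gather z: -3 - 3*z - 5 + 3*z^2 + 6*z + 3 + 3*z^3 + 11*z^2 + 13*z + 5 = 3*z^3 + 14*z^2 + 16*z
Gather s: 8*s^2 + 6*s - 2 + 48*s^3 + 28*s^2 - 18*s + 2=48*s^3 + 36*s^2 - 12*s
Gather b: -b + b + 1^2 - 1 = 0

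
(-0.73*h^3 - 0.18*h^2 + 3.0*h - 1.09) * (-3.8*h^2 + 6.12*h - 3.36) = 2.774*h^5 - 3.7836*h^4 - 10.0488*h^3 + 23.1068*h^2 - 16.7508*h + 3.6624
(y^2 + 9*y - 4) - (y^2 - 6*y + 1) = 15*y - 5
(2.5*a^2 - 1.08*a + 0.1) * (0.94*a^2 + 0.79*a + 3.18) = 2.35*a^4 + 0.9598*a^3 + 7.1908*a^2 - 3.3554*a + 0.318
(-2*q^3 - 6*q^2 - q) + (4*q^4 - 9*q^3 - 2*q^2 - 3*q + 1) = 4*q^4 - 11*q^3 - 8*q^2 - 4*q + 1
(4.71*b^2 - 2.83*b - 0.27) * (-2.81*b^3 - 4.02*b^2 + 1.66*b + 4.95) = -13.2351*b^5 - 10.9819*b^4 + 19.9539*b^3 + 19.7021*b^2 - 14.4567*b - 1.3365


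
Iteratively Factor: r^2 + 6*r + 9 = (r + 3)*(r + 3)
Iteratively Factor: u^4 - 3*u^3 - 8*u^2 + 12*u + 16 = (u + 1)*(u^3 - 4*u^2 - 4*u + 16) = (u - 4)*(u + 1)*(u^2 - 4) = (u - 4)*(u - 2)*(u + 1)*(u + 2)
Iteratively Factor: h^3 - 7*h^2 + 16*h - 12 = (h - 2)*(h^2 - 5*h + 6) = (h - 2)^2*(h - 3)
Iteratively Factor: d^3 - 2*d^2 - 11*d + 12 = (d - 4)*(d^2 + 2*d - 3) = (d - 4)*(d + 3)*(d - 1)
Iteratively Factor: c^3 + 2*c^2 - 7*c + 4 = (c + 4)*(c^2 - 2*c + 1) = (c - 1)*(c + 4)*(c - 1)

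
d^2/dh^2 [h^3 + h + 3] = 6*h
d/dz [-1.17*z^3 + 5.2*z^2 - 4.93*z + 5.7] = -3.51*z^2 + 10.4*z - 4.93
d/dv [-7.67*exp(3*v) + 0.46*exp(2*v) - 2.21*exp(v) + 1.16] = (-23.01*exp(2*v) + 0.92*exp(v) - 2.21)*exp(v)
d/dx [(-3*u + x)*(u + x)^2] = (-5*u + 3*x)*(u + x)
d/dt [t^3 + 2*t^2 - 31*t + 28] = 3*t^2 + 4*t - 31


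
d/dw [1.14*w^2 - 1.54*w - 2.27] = 2.28*w - 1.54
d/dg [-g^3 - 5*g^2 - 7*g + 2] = -3*g^2 - 10*g - 7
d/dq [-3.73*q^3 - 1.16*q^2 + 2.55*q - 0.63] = -11.19*q^2 - 2.32*q + 2.55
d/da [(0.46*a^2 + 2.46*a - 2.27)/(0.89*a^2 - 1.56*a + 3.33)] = (-2.907*a^2 + 7.1042*a + 4.6506)/(0.7921*a^4 - 2.7768*a^3 + 8.361*a^2 - 10.3896*a + 11.0889)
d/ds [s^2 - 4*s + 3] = 2*s - 4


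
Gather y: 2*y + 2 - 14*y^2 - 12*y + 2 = -14*y^2 - 10*y + 4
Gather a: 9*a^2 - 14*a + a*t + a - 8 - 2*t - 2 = 9*a^2 + a*(t - 13) - 2*t - 10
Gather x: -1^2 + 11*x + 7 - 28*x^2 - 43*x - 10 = -28*x^2 - 32*x - 4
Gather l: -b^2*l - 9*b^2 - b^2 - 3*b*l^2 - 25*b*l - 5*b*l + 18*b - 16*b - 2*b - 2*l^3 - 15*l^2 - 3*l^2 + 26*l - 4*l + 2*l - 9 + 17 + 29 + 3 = -10*b^2 - 2*l^3 + l^2*(-3*b - 18) + l*(-b^2 - 30*b + 24) + 40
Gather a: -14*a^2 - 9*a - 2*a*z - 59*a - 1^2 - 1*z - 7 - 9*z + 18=-14*a^2 + a*(-2*z - 68) - 10*z + 10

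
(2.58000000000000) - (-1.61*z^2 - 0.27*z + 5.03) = 1.61*z^2 + 0.27*z - 2.45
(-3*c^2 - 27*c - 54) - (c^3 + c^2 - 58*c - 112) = -c^3 - 4*c^2 + 31*c + 58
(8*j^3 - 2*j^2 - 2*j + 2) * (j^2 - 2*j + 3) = 8*j^5 - 18*j^4 + 26*j^3 - 10*j + 6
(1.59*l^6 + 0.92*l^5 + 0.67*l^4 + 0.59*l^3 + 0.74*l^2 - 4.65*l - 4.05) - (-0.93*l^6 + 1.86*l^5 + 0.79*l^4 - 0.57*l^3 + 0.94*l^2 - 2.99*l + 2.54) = 2.52*l^6 - 0.94*l^5 - 0.12*l^4 + 1.16*l^3 - 0.2*l^2 - 1.66*l - 6.59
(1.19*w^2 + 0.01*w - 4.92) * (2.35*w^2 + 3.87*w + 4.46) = 2.7965*w^4 + 4.6288*w^3 - 6.2159*w^2 - 18.9958*w - 21.9432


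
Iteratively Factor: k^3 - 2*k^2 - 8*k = (k - 4)*(k^2 + 2*k) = (k - 4)*(k + 2)*(k)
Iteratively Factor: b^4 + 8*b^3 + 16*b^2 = (b)*(b^3 + 8*b^2 + 16*b) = b*(b + 4)*(b^2 + 4*b) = b^2*(b + 4)*(b + 4)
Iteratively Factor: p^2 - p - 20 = (p - 5)*(p + 4)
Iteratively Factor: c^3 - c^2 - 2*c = (c - 2)*(c^2 + c) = c*(c - 2)*(c + 1)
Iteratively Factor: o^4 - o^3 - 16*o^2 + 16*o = (o + 4)*(o^3 - 5*o^2 + 4*o) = (o - 4)*(o + 4)*(o^2 - o) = o*(o - 4)*(o + 4)*(o - 1)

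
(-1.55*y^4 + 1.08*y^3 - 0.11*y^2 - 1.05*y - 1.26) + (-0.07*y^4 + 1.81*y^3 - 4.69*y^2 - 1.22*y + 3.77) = -1.62*y^4 + 2.89*y^3 - 4.8*y^2 - 2.27*y + 2.51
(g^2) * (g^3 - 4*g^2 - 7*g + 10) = g^5 - 4*g^4 - 7*g^3 + 10*g^2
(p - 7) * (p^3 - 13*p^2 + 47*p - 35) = p^4 - 20*p^3 + 138*p^2 - 364*p + 245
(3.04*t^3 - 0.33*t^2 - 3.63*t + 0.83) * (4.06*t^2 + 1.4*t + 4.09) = 12.3424*t^5 + 2.9162*t^4 - 2.7662*t^3 - 3.0619*t^2 - 13.6847*t + 3.3947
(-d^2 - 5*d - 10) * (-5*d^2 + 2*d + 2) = 5*d^4 + 23*d^3 + 38*d^2 - 30*d - 20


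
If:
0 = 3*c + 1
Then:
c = -1/3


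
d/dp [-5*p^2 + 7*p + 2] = 7 - 10*p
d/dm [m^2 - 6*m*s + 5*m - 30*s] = 2*m - 6*s + 5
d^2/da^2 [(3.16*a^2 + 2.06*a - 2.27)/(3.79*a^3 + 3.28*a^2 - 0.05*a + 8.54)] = (90.7811120000001*a^6 + 177.540276*a^5 - 234.035532*a^4 - 1837.25774*a^3 - 1475.143122*a^2 + 96.84834*a + 589.84645)/(54.439939*a^9 + 141.342744*a^8 + 120.168393*a^7 + 399.566434*a^6 + 635.389353*a^5 + 265.944828*a^4 + 820.828807*a^3 + 717.710994*a^2 - 10.93974*a + 622.835864)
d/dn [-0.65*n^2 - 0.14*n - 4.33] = -1.3*n - 0.14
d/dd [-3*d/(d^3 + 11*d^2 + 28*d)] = 3*(2*d + 11)/(d^2 + 11*d + 28)^2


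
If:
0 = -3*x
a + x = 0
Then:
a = 0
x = 0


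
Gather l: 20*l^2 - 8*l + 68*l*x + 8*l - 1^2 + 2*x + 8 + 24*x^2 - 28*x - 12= 20*l^2 + 68*l*x + 24*x^2 - 26*x - 5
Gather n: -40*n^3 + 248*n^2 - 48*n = -40*n^3 + 248*n^2 - 48*n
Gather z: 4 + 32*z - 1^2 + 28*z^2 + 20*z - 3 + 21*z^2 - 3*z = 49*z^2 + 49*z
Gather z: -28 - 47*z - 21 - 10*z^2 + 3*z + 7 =-10*z^2 - 44*z - 42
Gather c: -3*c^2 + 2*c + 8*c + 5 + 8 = -3*c^2 + 10*c + 13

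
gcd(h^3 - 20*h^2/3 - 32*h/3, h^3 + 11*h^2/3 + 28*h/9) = h^2 + 4*h/3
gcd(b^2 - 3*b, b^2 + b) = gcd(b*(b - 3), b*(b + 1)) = b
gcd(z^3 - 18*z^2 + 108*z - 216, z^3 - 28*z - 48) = z - 6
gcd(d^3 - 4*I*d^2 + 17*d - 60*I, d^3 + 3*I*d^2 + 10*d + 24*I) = d^2 + I*d + 12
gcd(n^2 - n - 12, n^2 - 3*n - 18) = n + 3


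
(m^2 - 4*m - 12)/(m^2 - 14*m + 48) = (m + 2)/(m - 8)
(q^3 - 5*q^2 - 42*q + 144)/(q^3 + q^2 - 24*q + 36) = (q - 8)/(q - 2)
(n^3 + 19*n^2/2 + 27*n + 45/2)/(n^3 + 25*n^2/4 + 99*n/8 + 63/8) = 4*(n + 5)/(4*n + 7)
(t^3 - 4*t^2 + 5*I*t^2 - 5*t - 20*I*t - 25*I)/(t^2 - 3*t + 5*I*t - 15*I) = (t^2 - 4*t - 5)/(t - 3)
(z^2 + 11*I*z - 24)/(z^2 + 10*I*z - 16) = (z + 3*I)/(z + 2*I)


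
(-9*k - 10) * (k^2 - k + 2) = -9*k^3 - k^2 - 8*k - 20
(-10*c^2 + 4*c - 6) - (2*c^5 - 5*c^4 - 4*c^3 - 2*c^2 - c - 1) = -2*c^5 + 5*c^4 + 4*c^3 - 8*c^2 + 5*c - 5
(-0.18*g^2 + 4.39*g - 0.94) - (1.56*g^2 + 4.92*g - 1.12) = -1.74*g^2 - 0.53*g + 0.18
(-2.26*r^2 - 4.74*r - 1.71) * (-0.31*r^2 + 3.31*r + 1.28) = 0.7006*r^4 - 6.0112*r^3 - 18.0521*r^2 - 11.7273*r - 2.1888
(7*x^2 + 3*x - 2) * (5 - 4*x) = -28*x^3 + 23*x^2 + 23*x - 10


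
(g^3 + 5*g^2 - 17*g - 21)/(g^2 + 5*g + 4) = (g^2 + 4*g - 21)/(g + 4)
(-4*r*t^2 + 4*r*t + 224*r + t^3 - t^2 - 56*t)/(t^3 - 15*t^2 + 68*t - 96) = (-4*r*t - 28*r + t^2 + 7*t)/(t^2 - 7*t + 12)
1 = 1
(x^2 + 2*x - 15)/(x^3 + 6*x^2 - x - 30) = (x - 3)/(x^2 + x - 6)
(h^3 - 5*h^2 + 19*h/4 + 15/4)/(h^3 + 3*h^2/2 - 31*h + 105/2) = (h + 1/2)/(h + 7)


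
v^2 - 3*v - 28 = (v - 7)*(v + 4)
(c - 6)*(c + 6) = c^2 - 36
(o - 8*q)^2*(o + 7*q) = o^3 - 9*o^2*q - 48*o*q^2 + 448*q^3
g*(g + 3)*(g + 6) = g^3 + 9*g^2 + 18*g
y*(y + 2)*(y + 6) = y^3 + 8*y^2 + 12*y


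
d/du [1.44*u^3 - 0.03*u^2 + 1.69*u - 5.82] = 4.32*u^2 - 0.06*u + 1.69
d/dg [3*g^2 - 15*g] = 6*g - 15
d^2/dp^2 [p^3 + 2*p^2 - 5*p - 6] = 6*p + 4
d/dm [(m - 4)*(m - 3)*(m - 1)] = 3*m^2 - 16*m + 19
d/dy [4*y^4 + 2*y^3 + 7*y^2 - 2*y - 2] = 16*y^3 + 6*y^2 + 14*y - 2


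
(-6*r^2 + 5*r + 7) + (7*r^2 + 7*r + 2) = r^2 + 12*r + 9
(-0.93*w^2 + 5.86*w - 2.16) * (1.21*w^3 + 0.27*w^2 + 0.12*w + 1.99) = -1.1253*w^5 + 6.8395*w^4 - 1.143*w^3 - 1.7307*w^2 + 11.4022*w - 4.2984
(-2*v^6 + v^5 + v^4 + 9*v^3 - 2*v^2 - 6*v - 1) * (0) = 0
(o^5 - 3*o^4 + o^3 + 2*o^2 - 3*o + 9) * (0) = 0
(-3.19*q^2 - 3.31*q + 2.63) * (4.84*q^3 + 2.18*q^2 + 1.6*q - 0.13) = -15.4396*q^5 - 22.9746*q^4 + 0.409399999999998*q^3 + 0.8521*q^2 + 4.6383*q - 0.3419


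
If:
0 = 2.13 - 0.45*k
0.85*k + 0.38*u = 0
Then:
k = 4.73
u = -10.59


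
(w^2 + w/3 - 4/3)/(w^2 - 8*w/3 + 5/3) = (3*w + 4)/(3*w - 5)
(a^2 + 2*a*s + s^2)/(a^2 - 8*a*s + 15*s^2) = (a^2 + 2*a*s + s^2)/(a^2 - 8*a*s + 15*s^2)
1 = 1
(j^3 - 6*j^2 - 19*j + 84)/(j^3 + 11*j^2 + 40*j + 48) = (j^2 - 10*j + 21)/(j^2 + 7*j + 12)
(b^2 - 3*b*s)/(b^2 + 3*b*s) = (b - 3*s)/(b + 3*s)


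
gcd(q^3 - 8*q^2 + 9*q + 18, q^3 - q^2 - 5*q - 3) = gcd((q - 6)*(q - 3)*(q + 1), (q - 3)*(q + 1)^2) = q^2 - 2*q - 3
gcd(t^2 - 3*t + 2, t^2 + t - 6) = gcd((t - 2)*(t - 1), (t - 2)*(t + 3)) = t - 2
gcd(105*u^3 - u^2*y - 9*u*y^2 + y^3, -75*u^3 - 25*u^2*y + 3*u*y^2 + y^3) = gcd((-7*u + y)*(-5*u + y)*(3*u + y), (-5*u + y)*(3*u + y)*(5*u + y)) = -15*u^2 - 2*u*y + y^2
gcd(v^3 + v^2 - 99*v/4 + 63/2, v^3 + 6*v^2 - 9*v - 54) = v + 6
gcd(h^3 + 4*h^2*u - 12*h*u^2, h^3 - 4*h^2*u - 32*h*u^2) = h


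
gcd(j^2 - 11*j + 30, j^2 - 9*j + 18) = j - 6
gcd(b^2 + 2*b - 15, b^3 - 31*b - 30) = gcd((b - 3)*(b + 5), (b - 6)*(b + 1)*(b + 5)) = b + 5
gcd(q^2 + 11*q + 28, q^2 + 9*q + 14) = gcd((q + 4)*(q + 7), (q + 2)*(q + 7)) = q + 7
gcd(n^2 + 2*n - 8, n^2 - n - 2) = n - 2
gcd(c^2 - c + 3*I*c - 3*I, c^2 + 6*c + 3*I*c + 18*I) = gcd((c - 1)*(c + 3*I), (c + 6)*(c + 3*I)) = c + 3*I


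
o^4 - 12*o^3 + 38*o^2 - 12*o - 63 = (o - 7)*(o - 3)^2*(o + 1)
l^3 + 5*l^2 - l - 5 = (l - 1)*(l + 1)*(l + 5)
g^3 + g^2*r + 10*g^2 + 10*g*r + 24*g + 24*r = (g + 4)*(g + 6)*(g + r)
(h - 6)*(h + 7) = h^2 + h - 42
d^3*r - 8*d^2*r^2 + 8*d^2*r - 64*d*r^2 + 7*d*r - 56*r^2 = (d + 7)*(d - 8*r)*(d*r + r)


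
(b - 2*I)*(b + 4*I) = b^2 + 2*I*b + 8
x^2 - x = x*(x - 1)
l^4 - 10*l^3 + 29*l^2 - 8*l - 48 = (l - 4)^2*(l - 3)*(l + 1)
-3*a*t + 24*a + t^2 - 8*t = (-3*a + t)*(t - 8)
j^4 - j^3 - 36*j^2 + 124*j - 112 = (j - 4)*(j - 2)^2*(j + 7)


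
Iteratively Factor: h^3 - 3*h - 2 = (h + 1)*(h^2 - h - 2) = (h - 2)*(h + 1)*(h + 1)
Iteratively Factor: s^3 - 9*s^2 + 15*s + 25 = (s - 5)*(s^2 - 4*s - 5) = (s - 5)*(s + 1)*(s - 5)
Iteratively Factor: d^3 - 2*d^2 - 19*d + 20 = (d - 1)*(d^2 - d - 20) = (d - 5)*(d - 1)*(d + 4)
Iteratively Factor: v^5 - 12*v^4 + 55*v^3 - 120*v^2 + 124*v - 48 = (v - 1)*(v^4 - 11*v^3 + 44*v^2 - 76*v + 48) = (v - 2)*(v - 1)*(v^3 - 9*v^2 + 26*v - 24) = (v - 4)*(v - 2)*(v - 1)*(v^2 - 5*v + 6) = (v - 4)*(v - 3)*(v - 2)*(v - 1)*(v - 2)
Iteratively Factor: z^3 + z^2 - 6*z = (z - 2)*(z^2 + 3*z) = z*(z - 2)*(z + 3)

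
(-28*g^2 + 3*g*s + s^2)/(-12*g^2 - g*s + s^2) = (7*g + s)/(3*g + s)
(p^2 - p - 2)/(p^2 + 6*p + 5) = (p - 2)/(p + 5)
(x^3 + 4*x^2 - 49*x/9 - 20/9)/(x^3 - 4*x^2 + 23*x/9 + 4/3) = (x + 5)/(x - 3)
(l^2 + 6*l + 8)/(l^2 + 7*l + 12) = (l + 2)/(l + 3)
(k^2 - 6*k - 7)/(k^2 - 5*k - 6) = (k - 7)/(k - 6)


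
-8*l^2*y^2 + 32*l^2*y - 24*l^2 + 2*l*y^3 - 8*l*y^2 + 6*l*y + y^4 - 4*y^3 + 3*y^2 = (-2*l + y)*(4*l + y)*(y - 3)*(y - 1)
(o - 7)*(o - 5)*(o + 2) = o^3 - 10*o^2 + 11*o + 70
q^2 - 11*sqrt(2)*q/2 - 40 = (q - 8*sqrt(2))*(q + 5*sqrt(2)/2)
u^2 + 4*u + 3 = (u + 1)*(u + 3)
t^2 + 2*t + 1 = (t + 1)^2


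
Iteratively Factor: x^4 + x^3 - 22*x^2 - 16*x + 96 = (x + 4)*(x^3 - 3*x^2 - 10*x + 24) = (x - 4)*(x + 4)*(x^2 + x - 6) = (x - 4)*(x + 3)*(x + 4)*(x - 2)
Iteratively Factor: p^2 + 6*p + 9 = (p + 3)*(p + 3)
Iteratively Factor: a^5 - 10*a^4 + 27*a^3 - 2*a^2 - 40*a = (a)*(a^4 - 10*a^3 + 27*a^2 - 2*a - 40) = a*(a + 1)*(a^3 - 11*a^2 + 38*a - 40) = a*(a - 2)*(a + 1)*(a^2 - 9*a + 20) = a*(a - 4)*(a - 2)*(a + 1)*(a - 5)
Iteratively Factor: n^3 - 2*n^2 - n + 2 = (n - 2)*(n^2 - 1) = (n - 2)*(n - 1)*(n + 1)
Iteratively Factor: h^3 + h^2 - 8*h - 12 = (h + 2)*(h^2 - h - 6) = (h - 3)*(h + 2)*(h + 2)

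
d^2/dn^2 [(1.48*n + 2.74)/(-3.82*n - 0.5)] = -74.312752/(3.82*n + 0.5)^3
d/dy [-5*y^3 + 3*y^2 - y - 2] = -15*y^2 + 6*y - 1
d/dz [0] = 0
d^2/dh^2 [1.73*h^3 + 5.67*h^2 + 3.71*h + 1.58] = 10.38*h + 11.34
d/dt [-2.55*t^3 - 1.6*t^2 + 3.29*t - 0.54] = -7.65*t^2 - 3.2*t + 3.29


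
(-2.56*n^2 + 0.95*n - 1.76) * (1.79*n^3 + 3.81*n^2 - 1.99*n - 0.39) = -4.5824*n^5 - 8.0531*n^4 + 5.5635*n^3 - 7.5977*n^2 + 3.1319*n + 0.6864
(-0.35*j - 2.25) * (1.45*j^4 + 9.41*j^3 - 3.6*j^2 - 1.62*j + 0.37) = -0.5075*j^5 - 6.556*j^4 - 19.9125*j^3 + 8.667*j^2 + 3.5155*j - 0.8325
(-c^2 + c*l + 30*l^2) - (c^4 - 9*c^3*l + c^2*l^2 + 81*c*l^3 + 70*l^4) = -c^4 + 9*c^3*l - c^2*l^2 - c^2 - 81*c*l^3 + c*l - 70*l^4 + 30*l^2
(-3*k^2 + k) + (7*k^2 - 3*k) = 4*k^2 - 2*k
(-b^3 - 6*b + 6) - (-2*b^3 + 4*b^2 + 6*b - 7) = b^3 - 4*b^2 - 12*b + 13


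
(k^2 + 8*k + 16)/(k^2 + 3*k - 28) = (k^2 + 8*k + 16)/(k^2 + 3*k - 28)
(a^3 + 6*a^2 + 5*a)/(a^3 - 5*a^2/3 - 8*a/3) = 3*(a + 5)/(3*a - 8)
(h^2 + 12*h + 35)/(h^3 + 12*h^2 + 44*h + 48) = (h^2 + 12*h + 35)/(h^3 + 12*h^2 + 44*h + 48)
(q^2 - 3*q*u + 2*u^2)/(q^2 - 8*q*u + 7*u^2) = (q - 2*u)/(q - 7*u)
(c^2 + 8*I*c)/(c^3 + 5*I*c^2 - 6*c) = (c + 8*I)/(c^2 + 5*I*c - 6)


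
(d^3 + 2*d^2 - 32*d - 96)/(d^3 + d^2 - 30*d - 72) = (d + 4)/(d + 3)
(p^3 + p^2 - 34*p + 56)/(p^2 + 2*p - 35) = (p^2 - 6*p + 8)/(p - 5)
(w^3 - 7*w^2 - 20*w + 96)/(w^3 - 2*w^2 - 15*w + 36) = (w - 8)/(w - 3)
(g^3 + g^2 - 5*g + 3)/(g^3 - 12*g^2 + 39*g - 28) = (g^2 + 2*g - 3)/(g^2 - 11*g + 28)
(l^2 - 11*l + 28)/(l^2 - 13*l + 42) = (l - 4)/(l - 6)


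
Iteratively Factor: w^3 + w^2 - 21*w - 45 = (w + 3)*(w^2 - 2*w - 15) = (w + 3)^2*(w - 5)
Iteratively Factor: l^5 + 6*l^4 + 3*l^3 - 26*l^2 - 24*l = (l - 2)*(l^4 + 8*l^3 + 19*l^2 + 12*l) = (l - 2)*(l + 1)*(l^3 + 7*l^2 + 12*l) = (l - 2)*(l + 1)*(l + 3)*(l^2 + 4*l) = (l - 2)*(l + 1)*(l + 3)*(l + 4)*(l)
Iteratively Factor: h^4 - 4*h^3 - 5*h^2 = (h)*(h^3 - 4*h^2 - 5*h) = h*(h - 5)*(h^2 + h) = h*(h - 5)*(h + 1)*(h)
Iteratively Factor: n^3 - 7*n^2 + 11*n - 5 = (n - 5)*(n^2 - 2*n + 1) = (n - 5)*(n - 1)*(n - 1)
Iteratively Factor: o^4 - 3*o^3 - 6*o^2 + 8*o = (o - 4)*(o^3 + o^2 - 2*o) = o*(o - 4)*(o^2 + o - 2) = o*(o - 4)*(o + 2)*(o - 1)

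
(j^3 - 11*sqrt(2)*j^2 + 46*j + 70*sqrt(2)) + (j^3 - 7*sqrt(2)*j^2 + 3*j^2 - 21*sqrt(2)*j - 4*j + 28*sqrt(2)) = 2*j^3 - 18*sqrt(2)*j^2 + 3*j^2 - 21*sqrt(2)*j + 42*j + 98*sqrt(2)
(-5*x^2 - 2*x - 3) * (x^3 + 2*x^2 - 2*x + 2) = -5*x^5 - 12*x^4 + 3*x^3 - 12*x^2 + 2*x - 6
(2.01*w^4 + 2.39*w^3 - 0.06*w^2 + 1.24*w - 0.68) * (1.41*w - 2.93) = 2.8341*w^5 - 2.5194*w^4 - 7.0873*w^3 + 1.9242*w^2 - 4.592*w + 1.9924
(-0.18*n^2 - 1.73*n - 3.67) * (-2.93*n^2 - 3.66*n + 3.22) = 0.5274*n^4 + 5.7277*n^3 + 16.5053*n^2 + 7.8616*n - 11.8174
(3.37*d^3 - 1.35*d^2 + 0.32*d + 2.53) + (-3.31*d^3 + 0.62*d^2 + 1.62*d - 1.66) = 0.0600000000000001*d^3 - 0.73*d^2 + 1.94*d + 0.87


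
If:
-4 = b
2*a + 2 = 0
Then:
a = -1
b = -4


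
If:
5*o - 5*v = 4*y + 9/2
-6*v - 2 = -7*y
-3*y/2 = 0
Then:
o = 17/30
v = -1/3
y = 0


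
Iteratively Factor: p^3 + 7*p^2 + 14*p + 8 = (p + 1)*(p^2 + 6*p + 8) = (p + 1)*(p + 2)*(p + 4)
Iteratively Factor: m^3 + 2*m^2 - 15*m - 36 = (m + 3)*(m^2 - m - 12) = (m + 3)^2*(m - 4)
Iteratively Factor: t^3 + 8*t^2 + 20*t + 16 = (t + 2)*(t^2 + 6*t + 8) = (t + 2)*(t + 4)*(t + 2)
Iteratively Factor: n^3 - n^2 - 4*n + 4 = (n + 2)*(n^2 - 3*n + 2) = (n - 2)*(n + 2)*(n - 1)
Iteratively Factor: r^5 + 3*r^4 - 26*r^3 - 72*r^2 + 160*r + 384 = (r - 3)*(r^4 + 6*r^3 - 8*r^2 - 96*r - 128) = (r - 3)*(r + 2)*(r^3 + 4*r^2 - 16*r - 64) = (r - 3)*(r + 2)*(r + 4)*(r^2 - 16) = (r - 4)*(r - 3)*(r + 2)*(r + 4)*(r + 4)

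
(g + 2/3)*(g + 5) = g^2 + 17*g/3 + 10/3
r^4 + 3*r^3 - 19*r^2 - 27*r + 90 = (r - 3)*(r - 2)*(r + 3)*(r + 5)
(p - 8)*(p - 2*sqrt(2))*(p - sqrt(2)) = p^3 - 8*p^2 - 3*sqrt(2)*p^2 + 4*p + 24*sqrt(2)*p - 32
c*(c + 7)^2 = c^3 + 14*c^2 + 49*c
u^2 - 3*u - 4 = (u - 4)*(u + 1)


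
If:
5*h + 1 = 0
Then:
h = -1/5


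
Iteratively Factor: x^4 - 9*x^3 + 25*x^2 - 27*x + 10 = (x - 1)*(x^3 - 8*x^2 + 17*x - 10) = (x - 1)^2*(x^2 - 7*x + 10) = (x - 2)*(x - 1)^2*(x - 5)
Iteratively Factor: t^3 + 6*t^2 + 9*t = (t + 3)*(t^2 + 3*t) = t*(t + 3)*(t + 3)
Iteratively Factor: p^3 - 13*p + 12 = (p + 4)*(p^2 - 4*p + 3) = (p - 3)*(p + 4)*(p - 1)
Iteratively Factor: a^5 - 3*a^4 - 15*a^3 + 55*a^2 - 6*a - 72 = (a - 3)*(a^4 - 15*a^2 + 10*a + 24) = (a - 3)*(a - 2)*(a^3 + 2*a^2 - 11*a - 12) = (a - 3)*(a - 2)*(a + 1)*(a^2 + a - 12) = (a - 3)^2*(a - 2)*(a + 1)*(a + 4)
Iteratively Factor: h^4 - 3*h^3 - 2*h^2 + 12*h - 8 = (h - 2)*(h^3 - h^2 - 4*h + 4) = (h - 2)^2*(h^2 + h - 2) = (h - 2)^2*(h + 2)*(h - 1)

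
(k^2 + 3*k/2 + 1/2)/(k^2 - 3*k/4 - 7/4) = 2*(2*k + 1)/(4*k - 7)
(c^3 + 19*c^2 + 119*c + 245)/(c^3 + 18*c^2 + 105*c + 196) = (c + 5)/(c + 4)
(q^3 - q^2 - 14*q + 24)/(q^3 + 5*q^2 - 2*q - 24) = (q - 3)/(q + 3)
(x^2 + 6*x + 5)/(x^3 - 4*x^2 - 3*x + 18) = (x^2 + 6*x + 5)/(x^3 - 4*x^2 - 3*x + 18)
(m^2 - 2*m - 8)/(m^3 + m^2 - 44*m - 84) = (m - 4)/(m^2 - m - 42)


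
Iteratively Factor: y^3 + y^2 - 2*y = (y - 1)*(y^2 + 2*y) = (y - 1)*(y + 2)*(y)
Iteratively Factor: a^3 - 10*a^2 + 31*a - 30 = (a - 3)*(a^2 - 7*a + 10) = (a - 3)*(a - 2)*(a - 5)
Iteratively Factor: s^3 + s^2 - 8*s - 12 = (s + 2)*(s^2 - s - 6) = (s - 3)*(s + 2)*(s + 2)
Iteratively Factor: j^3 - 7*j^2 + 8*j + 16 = (j - 4)*(j^2 - 3*j - 4) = (j - 4)^2*(j + 1)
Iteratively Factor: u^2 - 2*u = (u - 2)*(u)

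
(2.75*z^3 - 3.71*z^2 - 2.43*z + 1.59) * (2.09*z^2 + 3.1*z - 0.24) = 5.7475*z^5 + 0.771100000000001*z^4 - 17.2397*z^3 - 3.3195*z^2 + 5.5122*z - 0.3816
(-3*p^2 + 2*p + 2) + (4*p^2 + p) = p^2 + 3*p + 2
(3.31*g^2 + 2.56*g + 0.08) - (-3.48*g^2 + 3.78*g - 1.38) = 6.79*g^2 - 1.22*g + 1.46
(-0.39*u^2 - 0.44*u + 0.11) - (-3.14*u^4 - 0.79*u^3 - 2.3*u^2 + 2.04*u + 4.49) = 3.14*u^4 + 0.79*u^3 + 1.91*u^2 - 2.48*u - 4.38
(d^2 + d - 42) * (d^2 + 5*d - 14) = d^4 + 6*d^3 - 51*d^2 - 224*d + 588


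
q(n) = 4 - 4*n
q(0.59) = 1.64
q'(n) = -4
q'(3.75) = -4.00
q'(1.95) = -4.00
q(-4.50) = 22.00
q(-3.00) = 16.00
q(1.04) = -0.16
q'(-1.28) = -4.00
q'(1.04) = -4.00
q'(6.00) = -4.00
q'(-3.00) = -4.00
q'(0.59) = -4.00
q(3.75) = -11.00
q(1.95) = -3.80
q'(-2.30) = -4.00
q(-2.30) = 13.20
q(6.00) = -20.00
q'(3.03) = -4.00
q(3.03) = -8.12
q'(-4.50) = -4.00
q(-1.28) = 9.12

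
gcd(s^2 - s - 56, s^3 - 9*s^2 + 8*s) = s - 8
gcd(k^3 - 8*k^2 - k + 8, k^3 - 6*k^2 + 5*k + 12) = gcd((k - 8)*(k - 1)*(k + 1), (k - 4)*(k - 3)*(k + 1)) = k + 1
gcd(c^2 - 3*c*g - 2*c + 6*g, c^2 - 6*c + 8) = c - 2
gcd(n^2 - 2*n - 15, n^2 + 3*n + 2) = 1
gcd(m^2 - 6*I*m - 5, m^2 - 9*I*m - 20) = m - 5*I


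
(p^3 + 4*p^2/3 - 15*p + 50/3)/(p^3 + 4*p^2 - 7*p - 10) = (p - 5/3)/(p + 1)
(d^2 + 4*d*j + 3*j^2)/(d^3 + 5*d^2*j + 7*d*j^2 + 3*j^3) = 1/(d + j)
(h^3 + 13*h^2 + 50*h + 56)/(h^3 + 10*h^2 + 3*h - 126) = (h^2 + 6*h + 8)/(h^2 + 3*h - 18)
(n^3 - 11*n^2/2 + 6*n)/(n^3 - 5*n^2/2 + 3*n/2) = (n - 4)/(n - 1)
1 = 1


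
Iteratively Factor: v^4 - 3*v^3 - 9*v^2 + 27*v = (v)*(v^3 - 3*v^2 - 9*v + 27) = v*(v + 3)*(v^2 - 6*v + 9) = v*(v - 3)*(v + 3)*(v - 3)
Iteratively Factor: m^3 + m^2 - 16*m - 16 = (m - 4)*(m^2 + 5*m + 4) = (m - 4)*(m + 4)*(m + 1)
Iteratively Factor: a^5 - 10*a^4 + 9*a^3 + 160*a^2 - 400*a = (a)*(a^4 - 10*a^3 + 9*a^2 + 160*a - 400) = a*(a - 5)*(a^3 - 5*a^2 - 16*a + 80) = a*(a - 5)^2*(a^2 - 16) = a*(a - 5)^2*(a + 4)*(a - 4)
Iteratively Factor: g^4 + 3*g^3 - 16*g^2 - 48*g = (g)*(g^3 + 3*g^2 - 16*g - 48) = g*(g + 3)*(g^2 - 16) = g*(g - 4)*(g + 3)*(g + 4)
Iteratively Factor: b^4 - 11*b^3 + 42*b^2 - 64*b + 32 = (b - 2)*(b^3 - 9*b^2 + 24*b - 16) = (b - 2)*(b - 1)*(b^2 - 8*b + 16) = (b - 4)*(b - 2)*(b - 1)*(b - 4)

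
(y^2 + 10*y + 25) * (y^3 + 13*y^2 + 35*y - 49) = y^5 + 23*y^4 + 190*y^3 + 626*y^2 + 385*y - 1225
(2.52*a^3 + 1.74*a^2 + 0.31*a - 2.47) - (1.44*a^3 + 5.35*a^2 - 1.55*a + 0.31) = 1.08*a^3 - 3.61*a^2 + 1.86*a - 2.78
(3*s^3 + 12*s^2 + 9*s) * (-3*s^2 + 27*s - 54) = -9*s^5 + 45*s^4 + 135*s^3 - 405*s^2 - 486*s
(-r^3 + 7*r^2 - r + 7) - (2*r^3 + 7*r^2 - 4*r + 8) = -3*r^3 + 3*r - 1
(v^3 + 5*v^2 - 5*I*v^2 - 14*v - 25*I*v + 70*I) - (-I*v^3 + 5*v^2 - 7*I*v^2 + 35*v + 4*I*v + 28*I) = v^3 + I*v^3 + 2*I*v^2 - 49*v - 29*I*v + 42*I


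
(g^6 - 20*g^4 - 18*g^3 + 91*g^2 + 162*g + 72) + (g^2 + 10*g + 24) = g^6 - 20*g^4 - 18*g^3 + 92*g^2 + 172*g + 96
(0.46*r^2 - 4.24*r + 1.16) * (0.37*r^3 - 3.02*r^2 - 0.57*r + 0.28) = 0.1702*r^5 - 2.958*r^4 + 12.9718*r^3 - 0.9576*r^2 - 1.8484*r + 0.3248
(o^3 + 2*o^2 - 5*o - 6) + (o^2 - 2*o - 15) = o^3 + 3*o^2 - 7*o - 21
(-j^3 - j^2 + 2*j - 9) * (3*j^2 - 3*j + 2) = -3*j^5 + 7*j^3 - 35*j^2 + 31*j - 18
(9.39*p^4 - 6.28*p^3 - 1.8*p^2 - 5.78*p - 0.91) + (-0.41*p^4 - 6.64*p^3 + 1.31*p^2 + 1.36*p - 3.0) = 8.98*p^4 - 12.92*p^3 - 0.49*p^2 - 4.42*p - 3.91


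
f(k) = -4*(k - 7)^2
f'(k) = 56 - 8*k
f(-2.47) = -358.72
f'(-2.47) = 75.76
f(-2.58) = -367.11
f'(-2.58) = 76.64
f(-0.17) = -205.64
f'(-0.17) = 57.36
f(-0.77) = -241.49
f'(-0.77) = 62.16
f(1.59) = -117.07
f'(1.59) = 43.28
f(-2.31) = -346.70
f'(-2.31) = 74.48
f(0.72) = -157.75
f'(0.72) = 50.24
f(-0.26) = -210.83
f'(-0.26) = 58.08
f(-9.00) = -1024.00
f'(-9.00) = 128.00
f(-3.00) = -400.00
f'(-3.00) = 80.00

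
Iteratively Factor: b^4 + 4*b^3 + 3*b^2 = (b + 1)*(b^3 + 3*b^2) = b*(b + 1)*(b^2 + 3*b) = b^2*(b + 1)*(b + 3)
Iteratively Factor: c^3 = (c)*(c^2) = c^2*(c)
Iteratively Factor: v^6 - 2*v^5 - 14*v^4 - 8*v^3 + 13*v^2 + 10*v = (v + 2)*(v^5 - 4*v^4 - 6*v^3 + 4*v^2 + 5*v) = (v - 5)*(v + 2)*(v^4 + v^3 - v^2 - v) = (v - 5)*(v + 1)*(v + 2)*(v^3 - v) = (v - 5)*(v + 1)^2*(v + 2)*(v^2 - v) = (v - 5)*(v - 1)*(v + 1)^2*(v + 2)*(v)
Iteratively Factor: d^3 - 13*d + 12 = (d - 3)*(d^2 + 3*d - 4) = (d - 3)*(d - 1)*(d + 4)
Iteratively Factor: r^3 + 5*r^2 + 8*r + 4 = (r + 2)*(r^2 + 3*r + 2) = (r + 1)*(r + 2)*(r + 2)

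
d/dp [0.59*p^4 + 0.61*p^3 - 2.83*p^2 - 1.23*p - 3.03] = 2.36*p^3 + 1.83*p^2 - 5.66*p - 1.23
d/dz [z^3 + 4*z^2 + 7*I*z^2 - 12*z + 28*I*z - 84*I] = 3*z^2 + z*(8 + 14*I) - 12 + 28*I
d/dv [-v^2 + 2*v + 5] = 2 - 2*v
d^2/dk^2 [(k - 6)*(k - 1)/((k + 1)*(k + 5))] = 2*(-13*k^3 + 3*k^2 + 213*k + 421)/(k^6 + 18*k^5 + 123*k^4 + 396*k^3 + 615*k^2 + 450*k + 125)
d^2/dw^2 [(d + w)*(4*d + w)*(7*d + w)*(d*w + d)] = 6*d*(13*d^2 + 12*d*w + 4*d + 2*w^2 + w)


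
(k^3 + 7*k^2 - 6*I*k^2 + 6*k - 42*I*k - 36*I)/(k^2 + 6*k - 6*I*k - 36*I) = k + 1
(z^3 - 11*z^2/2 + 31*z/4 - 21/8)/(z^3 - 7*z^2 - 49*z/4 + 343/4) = (4*z^2 - 8*z + 3)/(2*(2*z^2 - 7*z - 49))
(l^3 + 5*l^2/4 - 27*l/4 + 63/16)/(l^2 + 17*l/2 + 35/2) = (8*l^2 - 18*l + 9)/(8*(l + 5))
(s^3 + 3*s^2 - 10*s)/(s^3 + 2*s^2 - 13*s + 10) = s/(s - 1)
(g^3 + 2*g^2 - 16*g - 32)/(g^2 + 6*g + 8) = g - 4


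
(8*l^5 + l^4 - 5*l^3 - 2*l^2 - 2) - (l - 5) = 8*l^5 + l^4 - 5*l^3 - 2*l^2 - l + 3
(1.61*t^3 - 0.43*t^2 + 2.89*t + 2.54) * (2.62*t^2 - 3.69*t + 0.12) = 4.2182*t^5 - 7.0675*t^4 + 9.3517*t^3 - 4.0609*t^2 - 9.0258*t + 0.3048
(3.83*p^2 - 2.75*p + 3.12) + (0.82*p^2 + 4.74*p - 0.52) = 4.65*p^2 + 1.99*p + 2.6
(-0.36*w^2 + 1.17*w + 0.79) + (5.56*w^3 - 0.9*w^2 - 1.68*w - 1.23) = 5.56*w^3 - 1.26*w^2 - 0.51*w - 0.44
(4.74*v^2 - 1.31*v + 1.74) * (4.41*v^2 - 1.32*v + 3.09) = 20.9034*v^4 - 12.0339*v^3 + 24.0492*v^2 - 6.3447*v + 5.3766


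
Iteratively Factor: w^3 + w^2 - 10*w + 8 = (w - 1)*(w^2 + 2*w - 8) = (w - 1)*(w + 4)*(w - 2)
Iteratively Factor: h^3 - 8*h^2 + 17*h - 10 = (h - 2)*(h^2 - 6*h + 5) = (h - 2)*(h - 1)*(h - 5)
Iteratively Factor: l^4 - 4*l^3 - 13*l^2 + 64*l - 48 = (l + 4)*(l^3 - 8*l^2 + 19*l - 12) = (l - 1)*(l + 4)*(l^2 - 7*l + 12) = (l - 4)*(l - 1)*(l + 4)*(l - 3)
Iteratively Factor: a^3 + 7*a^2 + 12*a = (a + 3)*(a^2 + 4*a) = (a + 3)*(a + 4)*(a)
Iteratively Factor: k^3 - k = (k + 1)*(k^2 - k) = k*(k + 1)*(k - 1)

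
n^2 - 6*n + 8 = (n - 4)*(n - 2)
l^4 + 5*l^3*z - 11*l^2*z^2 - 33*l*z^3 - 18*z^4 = (l - 3*z)*(l + z)^2*(l + 6*z)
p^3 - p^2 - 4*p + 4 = (p - 2)*(p - 1)*(p + 2)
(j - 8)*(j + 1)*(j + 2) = j^3 - 5*j^2 - 22*j - 16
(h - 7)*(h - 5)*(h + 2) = h^3 - 10*h^2 + 11*h + 70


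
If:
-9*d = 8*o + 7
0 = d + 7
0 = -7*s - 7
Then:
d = -7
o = 7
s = -1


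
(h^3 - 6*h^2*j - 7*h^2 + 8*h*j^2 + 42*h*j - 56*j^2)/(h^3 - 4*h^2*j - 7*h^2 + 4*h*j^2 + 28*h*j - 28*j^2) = (h - 4*j)/(h - 2*j)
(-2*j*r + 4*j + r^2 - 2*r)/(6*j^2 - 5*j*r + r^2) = (r - 2)/(-3*j + r)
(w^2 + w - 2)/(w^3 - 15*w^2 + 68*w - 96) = (w^2 + w - 2)/(w^3 - 15*w^2 + 68*w - 96)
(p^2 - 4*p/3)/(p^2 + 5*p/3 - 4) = p/(p + 3)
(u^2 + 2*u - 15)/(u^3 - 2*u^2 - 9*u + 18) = (u + 5)/(u^2 + u - 6)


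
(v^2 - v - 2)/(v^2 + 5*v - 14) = (v + 1)/(v + 7)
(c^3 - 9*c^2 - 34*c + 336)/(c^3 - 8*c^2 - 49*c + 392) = (c + 6)/(c + 7)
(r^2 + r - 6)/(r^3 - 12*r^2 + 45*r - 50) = (r + 3)/(r^2 - 10*r + 25)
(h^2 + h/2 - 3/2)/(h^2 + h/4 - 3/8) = 4*(2*h^2 + h - 3)/(8*h^2 + 2*h - 3)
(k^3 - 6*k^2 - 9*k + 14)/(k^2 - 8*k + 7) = k + 2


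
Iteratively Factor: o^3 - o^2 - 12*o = (o + 3)*(o^2 - 4*o) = (o - 4)*(o + 3)*(o)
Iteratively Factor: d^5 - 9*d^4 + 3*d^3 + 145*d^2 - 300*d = (d - 5)*(d^4 - 4*d^3 - 17*d^2 + 60*d) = (d - 5)*(d - 3)*(d^3 - d^2 - 20*d) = (d - 5)^2*(d - 3)*(d^2 + 4*d) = d*(d - 5)^2*(d - 3)*(d + 4)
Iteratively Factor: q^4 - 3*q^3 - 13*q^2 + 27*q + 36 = (q - 4)*(q^3 + q^2 - 9*q - 9) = (q - 4)*(q + 3)*(q^2 - 2*q - 3) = (q - 4)*(q - 3)*(q + 3)*(q + 1)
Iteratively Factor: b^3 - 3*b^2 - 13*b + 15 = (b - 5)*(b^2 + 2*b - 3) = (b - 5)*(b - 1)*(b + 3)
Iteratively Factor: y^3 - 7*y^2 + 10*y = (y - 5)*(y^2 - 2*y) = y*(y - 5)*(y - 2)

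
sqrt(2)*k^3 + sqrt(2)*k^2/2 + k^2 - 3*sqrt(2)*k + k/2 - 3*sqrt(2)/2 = (k - sqrt(2))*(k + 3*sqrt(2)/2)*(sqrt(2)*k + sqrt(2)/2)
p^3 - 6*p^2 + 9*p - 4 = (p - 4)*(p - 1)^2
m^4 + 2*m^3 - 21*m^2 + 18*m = m*(m - 3)*(m - 1)*(m + 6)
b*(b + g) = b^2 + b*g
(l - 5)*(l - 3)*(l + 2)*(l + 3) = l^4 - 3*l^3 - 19*l^2 + 27*l + 90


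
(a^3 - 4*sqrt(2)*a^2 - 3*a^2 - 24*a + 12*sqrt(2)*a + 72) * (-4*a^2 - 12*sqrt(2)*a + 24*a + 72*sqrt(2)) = -4*a^5 + 4*sqrt(2)*a^4 + 36*a^4 - 36*sqrt(2)*a^3 + 120*a^3 - 1728*a^2 + 360*sqrt(2)*a^2 - 2592*sqrt(2)*a + 3456*a + 5184*sqrt(2)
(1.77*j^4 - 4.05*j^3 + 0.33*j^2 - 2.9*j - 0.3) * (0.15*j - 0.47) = 0.2655*j^5 - 1.4394*j^4 + 1.953*j^3 - 0.5901*j^2 + 1.318*j + 0.141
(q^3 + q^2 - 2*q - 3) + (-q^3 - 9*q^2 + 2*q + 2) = -8*q^2 - 1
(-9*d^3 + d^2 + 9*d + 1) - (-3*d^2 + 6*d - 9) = -9*d^3 + 4*d^2 + 3*d + 10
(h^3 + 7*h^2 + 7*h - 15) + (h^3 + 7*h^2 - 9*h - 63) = 2*h^3 + 14*h^2 - 2*h - 78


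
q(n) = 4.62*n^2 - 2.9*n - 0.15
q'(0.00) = -2.90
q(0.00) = -0.15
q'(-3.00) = -30.62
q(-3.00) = 50.13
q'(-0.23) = -5.03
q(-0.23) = 0.76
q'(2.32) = 18.54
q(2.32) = 17.99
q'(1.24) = 8.56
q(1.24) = 3.36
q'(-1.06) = -12.69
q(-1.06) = 8.12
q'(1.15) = 7.73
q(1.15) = 2.62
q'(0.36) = 0.43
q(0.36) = -0.60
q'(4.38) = 37.57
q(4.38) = 75.78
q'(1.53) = 11.24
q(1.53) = 6.23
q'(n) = 9.24*n - 2.9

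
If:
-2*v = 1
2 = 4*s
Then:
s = 1/2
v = -1/2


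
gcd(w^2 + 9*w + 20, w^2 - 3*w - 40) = w + 5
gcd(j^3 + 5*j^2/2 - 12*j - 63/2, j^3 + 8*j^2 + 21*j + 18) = j^2 + 6*j + 9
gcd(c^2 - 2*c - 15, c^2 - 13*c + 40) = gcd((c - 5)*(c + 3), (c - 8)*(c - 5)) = c - 5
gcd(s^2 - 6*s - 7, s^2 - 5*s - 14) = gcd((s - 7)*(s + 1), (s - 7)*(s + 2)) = s - 7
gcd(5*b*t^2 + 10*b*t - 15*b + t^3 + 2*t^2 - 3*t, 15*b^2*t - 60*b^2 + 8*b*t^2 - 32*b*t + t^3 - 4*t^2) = 5*b + t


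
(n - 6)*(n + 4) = n^2 - 2*n - 24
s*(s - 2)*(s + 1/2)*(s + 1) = s^4 - s^3/2 - 5*s^2/2 - s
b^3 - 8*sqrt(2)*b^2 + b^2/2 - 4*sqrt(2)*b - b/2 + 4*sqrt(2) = (b - 1/2)*(b + 1)*(b - 8*sqrt(2))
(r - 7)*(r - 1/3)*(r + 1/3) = r^3 - 7*r^2 - r/9 + 7/9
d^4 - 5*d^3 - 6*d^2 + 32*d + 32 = (d - 4)^2*(d + 1)*(d + 2)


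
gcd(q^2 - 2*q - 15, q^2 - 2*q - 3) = 1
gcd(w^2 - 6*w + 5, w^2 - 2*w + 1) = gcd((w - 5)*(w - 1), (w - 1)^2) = w - 1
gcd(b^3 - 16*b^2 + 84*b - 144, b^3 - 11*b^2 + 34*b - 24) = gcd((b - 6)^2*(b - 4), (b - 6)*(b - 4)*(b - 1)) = b^2 - 10*b + 24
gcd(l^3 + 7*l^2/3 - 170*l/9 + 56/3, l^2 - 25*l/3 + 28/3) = l - 4/3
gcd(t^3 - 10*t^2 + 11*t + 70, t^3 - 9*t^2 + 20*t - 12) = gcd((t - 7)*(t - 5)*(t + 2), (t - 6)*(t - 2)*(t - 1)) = 1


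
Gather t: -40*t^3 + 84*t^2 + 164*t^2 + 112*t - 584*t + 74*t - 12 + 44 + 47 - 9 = -40*t^3 + 248*t^2 - 398*t + 70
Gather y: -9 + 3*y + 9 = 3*y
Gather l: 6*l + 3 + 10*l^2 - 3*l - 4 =10*l^2 + 3*l - 1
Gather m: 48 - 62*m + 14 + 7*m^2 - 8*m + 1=7*m^2 - 70*m + 63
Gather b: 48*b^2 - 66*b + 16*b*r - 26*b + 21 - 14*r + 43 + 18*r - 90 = 48*b^2 + b*(16*r - 92) + 4*r - 26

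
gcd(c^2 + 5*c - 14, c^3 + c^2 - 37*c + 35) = c + 7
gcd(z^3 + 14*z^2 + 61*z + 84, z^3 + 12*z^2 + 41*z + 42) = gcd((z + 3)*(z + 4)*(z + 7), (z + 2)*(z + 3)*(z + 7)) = z^2 + 10*z + 21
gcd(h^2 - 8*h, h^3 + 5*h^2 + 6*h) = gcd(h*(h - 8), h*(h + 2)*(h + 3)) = h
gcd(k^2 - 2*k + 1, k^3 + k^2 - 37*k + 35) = k - 1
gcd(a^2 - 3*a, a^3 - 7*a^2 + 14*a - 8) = 1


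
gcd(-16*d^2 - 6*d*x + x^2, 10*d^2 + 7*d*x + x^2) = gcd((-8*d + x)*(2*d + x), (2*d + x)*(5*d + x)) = 2*d + x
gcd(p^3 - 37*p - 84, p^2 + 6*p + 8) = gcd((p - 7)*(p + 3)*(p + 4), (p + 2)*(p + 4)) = p + 4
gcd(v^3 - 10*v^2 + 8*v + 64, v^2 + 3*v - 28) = v - 4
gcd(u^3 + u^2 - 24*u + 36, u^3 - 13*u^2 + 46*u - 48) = u^2 - 5*u + 6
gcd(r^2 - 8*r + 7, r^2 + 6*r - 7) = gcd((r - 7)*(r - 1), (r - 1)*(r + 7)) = r - 1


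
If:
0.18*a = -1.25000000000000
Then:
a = -6.94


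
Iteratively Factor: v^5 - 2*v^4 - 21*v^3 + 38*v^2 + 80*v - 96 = (v + 4)*(v^4 - 6*v^3 + 3*v^2 + 26*v - 24) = (v - 3)*(v + 4)*(v^3 - 3*v^2 - 6*v + 8) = (v - 3)*(v - 1)*(v + 4)*(v^2 - 2*v - 8) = (v - 3)*(v - 1)*(v + 2)*(v + 4)*(v - 4)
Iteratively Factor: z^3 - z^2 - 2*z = (z - 2)*(z^2 + z) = (z - 2)*(z + 1)*(z)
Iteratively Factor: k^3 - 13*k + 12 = (k - 1)*(k^2 + k - 12) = (k - 3)*(k - 1)*(k + 4)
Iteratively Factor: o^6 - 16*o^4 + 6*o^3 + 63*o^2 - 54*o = (o - 2)*(o^5 + 2*o^4 - 12*o^3 - 18*o^2 + 27*o) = (o - 2)*(o - 1)*(o^4 + 3*o^3 - 9*o^2 - 27*o) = o*(o - 2)*(o - 1)*(o^3 + 3*o^2 - 9*o - 27) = o*(o - 2)*(o - 1)*(o + 3)*(o^2 - 9) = o*(o - 3)*(o - 2)*(o - 1)*(o + 3)*(o + 3)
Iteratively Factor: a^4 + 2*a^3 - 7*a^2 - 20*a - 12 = (a + 1)*(a^3 + a^2 - 8*a - 12) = (a + 1)*(a + 2)*(a^2 - a - 6) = (a + 1)*(a + 2)^2*(a - 3)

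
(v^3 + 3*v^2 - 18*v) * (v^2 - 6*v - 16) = v^5 - 3*v^4 - 52*v^3 + 60*v^2 + 288*v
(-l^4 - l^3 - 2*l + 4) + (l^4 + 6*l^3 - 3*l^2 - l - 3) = 5*l^3 - 3*l^2 - 3*l + 1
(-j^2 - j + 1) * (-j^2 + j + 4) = j^4 - 6*j^2 - 3*j + 4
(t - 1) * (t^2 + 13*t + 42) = t^3 + 12*t^2 + 29*t - 42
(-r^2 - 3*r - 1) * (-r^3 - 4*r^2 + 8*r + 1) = r^5 + 7*r^4 + 5*r^3 - 21*r^2 - 11*r - 1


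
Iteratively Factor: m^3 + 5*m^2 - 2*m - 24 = (m - 2)*(m^2 + 7*m + 12) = (m - 2)*(m + 3)*(m + 4)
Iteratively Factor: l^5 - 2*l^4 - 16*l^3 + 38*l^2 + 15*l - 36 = (l + 4)*(l^4 - 6*l^3 + 8*l^2 + 6*l - 9) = (l + 1)*(l + 4)*(l^3 - 7*l^2 + 15*l - 9) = (l - 3)*(l + 1)*(l + 4)*(l^2 - 4*l + 3) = (l - 3)*(l - 1)*(l + 1)*(l + 4)*(l - 3)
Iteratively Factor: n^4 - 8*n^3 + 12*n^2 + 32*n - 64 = (n + 2)*(n^3 - 10*n^2 + 32*n - 32) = (n - 4)*(n + 2)*(n^2 - 6*n + 8) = (n - 4)^2*(n + 2)*(n - 2)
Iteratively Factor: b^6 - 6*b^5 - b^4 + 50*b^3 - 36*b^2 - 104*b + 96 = (b + 2)*(b^5 - 8*b^4 + 15*b^3 + 20*b^2 - 76*b + 48) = (b - 2)*(b + 2)*(b^4 - 6*b^3 + 3*b^2 + 26*b - 24) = (b - 4)*(b - 2)*(b + 2)*(b^3 - 2*b^2 - 5*b + 6) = (b - 4)*(b - 3)*(b - 2)*(b + 2)*(b^2 + b - 2) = (b - 4)*(b - 3)*(b - 2)*(b + 2)^2*(b - 1)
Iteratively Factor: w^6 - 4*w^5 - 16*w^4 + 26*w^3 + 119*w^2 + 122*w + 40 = (w + 1)*(w^5 - 5*w^4 - 11*w^3 + 37*w^2 + 82*w + 40) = (w + 1)*(w + 2)*(w^4 - 7*w^3 + 3*w^2 + 31*w + 20) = (w - 5)*(w + 1)*(w + 2)*(w^3 - 2*w^2 - 7*w - 4) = (w - 5)*(w + 1)^2*(w + 2)*(w^2 - 3*w - 4) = (w - 5)*(w - 4)*(w + 1)^2*(w + 2)*(w + 1)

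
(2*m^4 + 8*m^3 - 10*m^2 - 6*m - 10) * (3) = 6*m^4 + 24*m^3 - 30*m^2 - 18*m - 30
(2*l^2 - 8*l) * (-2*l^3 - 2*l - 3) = -4*l^5 + 16*l^4 - 4*l^3 + 10*l^2 + 24*l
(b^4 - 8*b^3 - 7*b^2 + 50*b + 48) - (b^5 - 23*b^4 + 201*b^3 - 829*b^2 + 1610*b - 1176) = -b^5 + 24*b^4 - 209*b^3 + 822*b^2 - 1560*b + 1224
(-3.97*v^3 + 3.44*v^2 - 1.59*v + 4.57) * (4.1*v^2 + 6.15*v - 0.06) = -16.277*v^5 - 10.3115*v^4 + 14.8752*v^3 + 8.7521*v^2 + 28.2009*v - 0.2742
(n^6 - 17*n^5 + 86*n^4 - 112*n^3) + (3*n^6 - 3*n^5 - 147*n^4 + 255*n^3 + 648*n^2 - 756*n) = 4*n^6 - 20*n^5 - 61*n^4 + 143*n^3 + 648*n^2 - 756*n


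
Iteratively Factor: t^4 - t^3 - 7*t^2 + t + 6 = (t - 3)*(t^3 + 2*t^2 - t - 2) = (t - 3)*(t + 1)*(t^2 + t - 2) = (t - 3)*(t - 1)*(t + 1)*(t + 2)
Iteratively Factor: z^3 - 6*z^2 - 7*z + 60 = (z - 5)*(z^2 - z - 12) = (z - 5)*(z + 3)*(z - 4)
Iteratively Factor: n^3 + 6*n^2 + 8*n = (n + 2)*(n^2 + 4*n) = n*(n + 2)*(n + 4)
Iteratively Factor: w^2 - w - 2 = (w - 2)*(w + 1)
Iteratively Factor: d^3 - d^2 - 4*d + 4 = (d + 2)*(d^2 - 3*d + 2) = (d - 1)*(d + 2)*(d - 2)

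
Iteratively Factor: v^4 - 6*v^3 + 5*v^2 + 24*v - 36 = (v - 3)*(v^3 - 3*v^2 - 4*v + 12) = (v - 3)*(v + 2)*(v^2 - 5*v + 6) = (v - 3)*(v - 2)*(v + 2)*(v - 3)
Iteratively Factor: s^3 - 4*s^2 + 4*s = (s - 2)*(s^2 - 2*s) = (s - 2)^2*(s)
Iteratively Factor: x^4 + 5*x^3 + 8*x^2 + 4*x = (x)*(x^3 + 5*x^2 + 8*x + 4) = x*(x + 2)*(x^2 + 3*x + 2) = x*(x + 2)^2*(x + 1)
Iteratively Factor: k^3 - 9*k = (k - 3)*(k^2 + 3*k) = (k - 3)*(k + 3)*(k)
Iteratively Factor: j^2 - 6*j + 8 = (j - 2)*(j - 4)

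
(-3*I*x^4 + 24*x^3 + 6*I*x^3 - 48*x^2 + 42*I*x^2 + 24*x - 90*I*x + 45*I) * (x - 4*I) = -3*I*x^5 + 12*x^4 + 6*I*x^4 - 24*x^3 - 54*I*x^3 + 192*x^2 + 102*I*x^2 - 360*x - 51*I*x + 180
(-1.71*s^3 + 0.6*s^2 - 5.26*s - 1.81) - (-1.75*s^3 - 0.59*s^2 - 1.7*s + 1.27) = 0.04*s^3 + 1.19*s^2 - 3.56*s - 3.08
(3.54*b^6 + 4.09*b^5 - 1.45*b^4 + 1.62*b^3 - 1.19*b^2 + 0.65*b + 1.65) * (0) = 0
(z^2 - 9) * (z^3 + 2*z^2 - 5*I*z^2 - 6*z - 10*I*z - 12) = z^5 + 2*z^4 - 5*I*z^4 - 15*z^3 - 10*I*z^3 - 30*z^2 + 45*I*z^2 + 54*z + 90*I*z + 108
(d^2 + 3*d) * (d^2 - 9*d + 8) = d^4 - 6*d^3 - 19*d^2 + 24*d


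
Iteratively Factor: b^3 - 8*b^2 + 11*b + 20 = (b - 5)*(b^2 - 3*b - 4) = (b - 5)*(b - 4)*(b + 1)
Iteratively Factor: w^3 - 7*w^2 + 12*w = (w - 3)*(w^2 - 4*w) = (w - 4)*(w - 3)*(w)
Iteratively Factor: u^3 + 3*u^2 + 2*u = (u + 2)*(u^2 + u) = u*(u + 2)*(u + 1)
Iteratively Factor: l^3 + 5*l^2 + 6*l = (l + 2)*(l^2 + 3*l) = (l + 2)*(l + 3)*(l)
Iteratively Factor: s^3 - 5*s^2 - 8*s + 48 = (s - 4)*(s^2 - s - 12) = (s - 4)*(s + 3)*(s - 4)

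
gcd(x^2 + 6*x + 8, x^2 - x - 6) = x + 2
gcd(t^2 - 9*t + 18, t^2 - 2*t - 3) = t - 3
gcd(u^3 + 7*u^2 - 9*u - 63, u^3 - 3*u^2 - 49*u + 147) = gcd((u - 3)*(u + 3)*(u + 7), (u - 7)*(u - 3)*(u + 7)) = u^2 + 4*u - 21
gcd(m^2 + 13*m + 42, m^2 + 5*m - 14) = m + 7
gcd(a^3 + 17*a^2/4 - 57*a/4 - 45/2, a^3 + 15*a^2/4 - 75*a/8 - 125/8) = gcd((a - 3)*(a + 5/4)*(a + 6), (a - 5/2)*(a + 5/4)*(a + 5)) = a + 5/4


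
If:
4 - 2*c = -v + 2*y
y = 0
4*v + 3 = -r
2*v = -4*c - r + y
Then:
No Solution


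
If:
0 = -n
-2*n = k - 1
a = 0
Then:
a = 0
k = 1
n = 0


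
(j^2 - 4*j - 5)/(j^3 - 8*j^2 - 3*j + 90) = (j + 1)/(j^2 - 3*j - 18)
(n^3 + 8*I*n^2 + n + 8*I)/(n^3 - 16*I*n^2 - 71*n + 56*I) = (n^2 + 9*I*n - 8)/(n^2 - 15*I*n - 56)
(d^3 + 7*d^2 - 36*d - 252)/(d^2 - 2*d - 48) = (d^2 + d - 42)/(d - 8)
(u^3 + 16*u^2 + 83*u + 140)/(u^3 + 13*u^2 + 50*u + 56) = (u + 5)/(u + 2)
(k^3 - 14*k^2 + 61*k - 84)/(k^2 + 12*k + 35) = (k^3 - 14*k^2 + 61*k - 84)/(k^2 + 12*k + 35)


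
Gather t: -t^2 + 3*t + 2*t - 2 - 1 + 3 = -t^2 + 5*t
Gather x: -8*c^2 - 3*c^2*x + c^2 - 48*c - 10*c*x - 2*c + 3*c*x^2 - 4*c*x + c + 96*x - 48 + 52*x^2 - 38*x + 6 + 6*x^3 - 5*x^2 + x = -7*c^2 - 49*c + 6*x^3 + x^2*(3*c + 47) + x*(-3*c^2 - 14*c + 59) - 42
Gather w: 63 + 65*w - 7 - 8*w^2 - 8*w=-8*w^2 + 57*w + 56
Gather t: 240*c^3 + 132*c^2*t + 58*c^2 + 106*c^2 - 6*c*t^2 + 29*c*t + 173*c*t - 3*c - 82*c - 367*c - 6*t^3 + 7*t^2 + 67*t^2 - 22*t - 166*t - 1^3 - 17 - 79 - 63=240*c^3 + 164*c^2 - 452*c - 6*t^3 + t^2*(74 - 6*c) + t*(132*c^2 + 202*c - 188) - 160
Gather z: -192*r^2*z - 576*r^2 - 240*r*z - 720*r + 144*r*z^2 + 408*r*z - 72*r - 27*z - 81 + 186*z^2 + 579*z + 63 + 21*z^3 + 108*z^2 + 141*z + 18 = -576*r^2 - 792*r + 21*z^3 + z^2*(144*r + 294) + z*(-192*r^2 + 168*r + 693)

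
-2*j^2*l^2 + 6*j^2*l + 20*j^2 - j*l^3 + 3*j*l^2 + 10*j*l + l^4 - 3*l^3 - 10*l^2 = (-2*j + l)*(j + l)*(l - 5)*(l + 2)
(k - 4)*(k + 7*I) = k^2 - 4*k + 7*I*k - 28*I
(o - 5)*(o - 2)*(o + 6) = o^3 - o^2 - 32*o + 60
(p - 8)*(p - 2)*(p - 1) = p^3 - 11*p^2 + 26*p - 16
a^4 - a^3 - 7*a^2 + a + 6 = (a - 3)*(a - 1)*(a + 1)*(a + 2)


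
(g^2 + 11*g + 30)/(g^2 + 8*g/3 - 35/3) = 3*(g + 6)/(3*g - 7)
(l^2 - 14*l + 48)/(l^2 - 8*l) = (l - 6)/l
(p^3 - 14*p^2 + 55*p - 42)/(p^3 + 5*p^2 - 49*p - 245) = (p^2 - 7*p + 6)/(p^2 + 12*p + 35)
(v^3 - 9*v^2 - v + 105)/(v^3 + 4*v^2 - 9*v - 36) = (v^2 - 12*v + 35)/(v^2 + v - 12)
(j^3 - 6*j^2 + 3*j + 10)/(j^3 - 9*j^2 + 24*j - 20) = (j + 1)/(j - 2)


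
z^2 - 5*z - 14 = (z - 7)*(z + 2)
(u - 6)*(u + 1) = u^2 - 5*u - 6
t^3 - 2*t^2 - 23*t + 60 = (t - 4)*(t - 3)*(t + 5)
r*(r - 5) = r^2 - 5*r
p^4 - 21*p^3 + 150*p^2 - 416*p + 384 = (p - 8)^2*(p - 3)*(p - 2)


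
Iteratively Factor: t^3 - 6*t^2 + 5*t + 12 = (t - 4)*(t^2 - 2*t - 3) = (t - 4)*(t - 3)*(t + 1)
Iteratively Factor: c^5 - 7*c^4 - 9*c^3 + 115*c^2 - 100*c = (c + 4)*(c^4 - 11*c^3 + 35*c^2 - 25*c) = c*(c + 4)*(c^3 - 11*c^2 + 35*c - 25) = c*(c - 1)*(c + 4)*(c^2 - 10*c + 25) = c*(c - 5)*(c - 1)*(c + 4)*(c - 5)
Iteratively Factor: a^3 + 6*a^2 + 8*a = (a)*(a^2 + 6*a + 8) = a*(a + 4)*(a + 2)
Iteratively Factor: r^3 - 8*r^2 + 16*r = (r)*(r^2 - 8*r + 16) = r*(r - 4)*(r - 4)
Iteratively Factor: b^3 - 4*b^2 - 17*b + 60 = (b - 5)*(b^2 + b - 12) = (b - 5)*(b + 4)*(b - 3)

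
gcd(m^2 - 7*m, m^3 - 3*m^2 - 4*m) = m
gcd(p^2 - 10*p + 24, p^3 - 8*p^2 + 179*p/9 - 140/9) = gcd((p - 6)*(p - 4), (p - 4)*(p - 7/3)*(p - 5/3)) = p - 4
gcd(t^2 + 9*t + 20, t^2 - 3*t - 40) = t + 5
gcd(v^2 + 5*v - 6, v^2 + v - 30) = v + 6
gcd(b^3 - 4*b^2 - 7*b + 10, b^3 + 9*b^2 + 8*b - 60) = 1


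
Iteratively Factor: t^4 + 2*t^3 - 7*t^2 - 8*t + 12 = (t - 1)*(t^3 + 3*t^2 - 4*t - 12) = (t - 1)*(t + 2)*(t^2 + t - 6) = (t - 2)*(t - 1)*(t + 2)*(t + 3)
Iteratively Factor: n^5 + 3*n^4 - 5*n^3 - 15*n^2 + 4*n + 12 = (n + 1)*(n^4 + 2*n^3 - 7*n^2 - 8*n + 12) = (n + 1)*(n + 3)*(n^3 - n^2 - 4*n + 4) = (n + 1)*(n + 2)*(n + 3)*(n^2 - 3*n + 2) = (n - 2)*(n + 1)*(n + 2)*(n + 3)*(n - 1)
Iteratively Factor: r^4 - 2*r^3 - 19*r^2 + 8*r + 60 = (r - 2)*(r^3 - 19*r - 30) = (r - 2)*(r + 3)*(r^2 - 3*r - 10) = (r - 2)*(r + 2)*(r + 3)*(r - 5)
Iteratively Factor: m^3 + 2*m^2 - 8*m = (m - 2)*(m^2 + 4*m) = m*(m - 2)*(m + 4)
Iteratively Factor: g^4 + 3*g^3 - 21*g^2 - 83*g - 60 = (g - 5)*(g^3 + 8*g^2 + 19*g + 12) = (g - 5)*(g + 1)*(g^2 + 7*g + 12) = (g - 5)*(g + 1)*(g + 4)*(g + 3)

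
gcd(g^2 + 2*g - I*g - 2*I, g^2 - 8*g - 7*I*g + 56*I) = 1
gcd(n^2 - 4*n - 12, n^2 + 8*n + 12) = n + 2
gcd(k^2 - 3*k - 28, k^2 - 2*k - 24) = k + 4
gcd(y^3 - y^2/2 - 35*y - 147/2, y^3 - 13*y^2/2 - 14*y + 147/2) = y^2 - 7*y/2 - 49/2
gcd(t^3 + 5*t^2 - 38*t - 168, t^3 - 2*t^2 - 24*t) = t^2 - 2*t - 24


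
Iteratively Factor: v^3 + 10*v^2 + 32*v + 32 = (v + 4)*(v^2 + 6*v + 8) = (v + 4)^2*(v + 2)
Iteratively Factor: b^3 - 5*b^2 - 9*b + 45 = (b + 3)*(b^2 - 8*b + 15) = (b - 3)*(b + 3)*(b - 5)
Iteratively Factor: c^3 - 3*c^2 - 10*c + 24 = (c - 4)*(c^2 + c - 6) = (c - 4)*(c + 3)*(c - 2)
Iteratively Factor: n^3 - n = (n - 1)*(n^2 + n) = (n - 1)*(n + 1)*(n)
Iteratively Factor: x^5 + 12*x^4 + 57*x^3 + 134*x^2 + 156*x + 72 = (x + 3)*(x^4 + 9*x^3 + 30*x^2 + 44*x + 24) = (x + 2)*(x + 3)*(x^3 + 7*x^2 + 16*x + 12) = (x + 2)*(x + 3)^2*(x^2 + 4*x + 4) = (x + 2)^2*(x + 3)^2*(x + 2)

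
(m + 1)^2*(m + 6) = m^3 + 8*m^2 + 13*m + 6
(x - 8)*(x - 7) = x^2 - 15*x + 56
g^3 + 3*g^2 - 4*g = g*(g - 1)*(g + 4)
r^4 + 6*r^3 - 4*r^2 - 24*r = r*(r - 2)*(r + 2)*(r + 6)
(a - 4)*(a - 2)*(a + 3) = a^3 - 3*a^2 - 10*a + 24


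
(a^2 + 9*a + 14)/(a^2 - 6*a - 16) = (a + 7)/(a - 8)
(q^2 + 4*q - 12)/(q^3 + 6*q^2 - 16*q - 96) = (q - 2)/(q^2 - 16)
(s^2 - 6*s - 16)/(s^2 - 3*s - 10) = (s - 8)/(s - 5)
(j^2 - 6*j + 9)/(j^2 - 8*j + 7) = (j^2 - 6*j + 9)/(j^2 - 8*j + 7)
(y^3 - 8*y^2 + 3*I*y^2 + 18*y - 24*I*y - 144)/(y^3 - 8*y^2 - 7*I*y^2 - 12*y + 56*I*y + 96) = (y + 6*I)/(y - 4*I)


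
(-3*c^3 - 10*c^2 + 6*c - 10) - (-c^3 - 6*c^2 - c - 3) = -2*c^3 - 4*c^2 + 7*c - 7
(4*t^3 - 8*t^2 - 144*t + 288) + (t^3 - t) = 5*t^3 - 8*t^2 - 145*t + 288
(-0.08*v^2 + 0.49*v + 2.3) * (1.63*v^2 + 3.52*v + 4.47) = -0.1304*v^4 + 0.5171*v^3 + 5.1162*v^2 + 10.2863*v + 10.281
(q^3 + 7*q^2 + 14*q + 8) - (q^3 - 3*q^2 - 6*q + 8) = 10*q^2 + 20*q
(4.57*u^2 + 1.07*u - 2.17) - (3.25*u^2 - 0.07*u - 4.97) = 1.32*u^2 + 1.14*u + 2.8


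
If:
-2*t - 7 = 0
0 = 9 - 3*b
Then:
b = 3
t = -7/2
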